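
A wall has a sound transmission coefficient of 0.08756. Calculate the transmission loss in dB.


Given values:
  tau = 0.08756
Formula: TL = 10 * log10(1 / tau)
Compute 1 / tau = 1 / 0.08756 = 11.4207
Compute log10(11.4207) = 1.057693
TL = 10 * 1.057693 = 10.58

10.58 dB


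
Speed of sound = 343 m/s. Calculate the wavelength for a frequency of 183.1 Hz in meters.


Given values:
  c = 343 m/s, f = 183.1 Hz
Formula: lambda = c / f
lambda = 343 / 183.1
lambda = 1.8733

1.8733 m


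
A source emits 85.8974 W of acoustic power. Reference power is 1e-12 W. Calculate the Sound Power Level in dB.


Given values:
  W = 85.8974 W
  W_ref = 1e-12 W
Formula: SWL = 10 * log10(W / W_ref)
Compute ratio: W / W_ref = 85897400000000
Compute log10: log10(85897400000000) = 13.93398
Multiply: SWL = 10 * 13.93398 = 139.34

139.34 dB


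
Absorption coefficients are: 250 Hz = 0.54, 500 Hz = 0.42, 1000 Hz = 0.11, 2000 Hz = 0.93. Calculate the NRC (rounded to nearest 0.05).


Given values:
  a_250 = 0.54, a_500 = 0.42
  a_1000 = 0.11, a_2000 = 0.93
Formula: NRC = (a250 + a500 + a1000 + a2000) / 4
Sum = 0.54 + 0.42 + 0.11 + 0.93 = 2.0
NRC = 2.0 / 4 = 0.5
Rounded to nearest 0.05: 0.5

0.5


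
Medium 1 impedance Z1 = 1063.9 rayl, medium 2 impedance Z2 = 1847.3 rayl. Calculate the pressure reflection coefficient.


Given values:
  Z1 = 1063.9 rayl, Z2 = 1847.3 rayl
Formula: R = (Z2 - Z1) / (Z2 + Z1)
Numerator: Z2 - Z1 = 1847.3 - 1063.9 = 783.4
Denominator: Z2 + Z1 = 1847.3 + 1063.9 = 2911.2
R = 783.4 / 2911.2 = 0.2691

0.2691


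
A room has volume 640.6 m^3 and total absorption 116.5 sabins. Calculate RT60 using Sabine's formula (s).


Given values:
  V = 640.6 m^3
  A = 116.5 sabins
Formula: RT60 = 0.161 * V / A
Numerator: 0.161 * 640.6 = 103.1366
RT60 = 103.1366 / 116.5 = 0.885

0.885 s


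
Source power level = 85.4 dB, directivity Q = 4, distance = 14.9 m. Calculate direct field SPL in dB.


Given values:
  Lw = 85.4 dB, Q = 4, r = 14.9 m
Formula: SPL = Lw + 10 * log10(Q / (4 * pi * r^2))
Compute 4 * pi * r^2 = 4 * pi * 14.9^2 = 2789.8599
Compute Q / denom = 4 / 2789.8599 = 0.00143376
Compute 10 * log10(0.00143376) = -28.4352
SPL = 85.4 + (-28.4352) = 56.96

56.96 dB


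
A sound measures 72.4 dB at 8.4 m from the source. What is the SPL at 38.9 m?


Given values:
  SPL1 = 72.4 dB, r1 = 8.4 m, r2 = 38.9 m
Formula: SPL2 = SPL1 - 20 * log10(r2 / r1)
Compute ratio: r2 / r1 = 38.9 / 8.4 = 4.631
Compute log10: log10(4.631) = 0.665675
Compute drop: 20 * 0.665675 = 13.3135
SPL2 = 72.4 - 13.3135 = 59.09

59.09 dB


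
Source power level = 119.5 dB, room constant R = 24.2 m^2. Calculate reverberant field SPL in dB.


Given values:
  Lw = 119.5 dB, R = 24.2 m^2
Formula: SPL = Lw + 10 * log10(4 / R)
Compute 4 / R = 4 / 24.2 = 0.165289
Compute 10 * log10(0.165289) = -7.8176
SPL = 119.5 + (-7.8176) = 111.68

111.68 dB


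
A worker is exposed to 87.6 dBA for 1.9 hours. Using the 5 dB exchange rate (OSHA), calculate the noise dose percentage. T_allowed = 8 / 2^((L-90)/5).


Given values:
  L = 87.6 dBA, T = 1.9 hours
Formula: T_allowed = 8 / 2^((L - 90) / 5)
Compute exponent: (87.6 - 90) / 5 = -0.48
Compute 2^(-0.48) = 0.716978
T_allowed = 8 / 0.716978 = 11.157943 hours
Dose = (T / T_allowed) * 100
Dose = (1.9 / 11.157943) * 100 = 17.03

17.03 %


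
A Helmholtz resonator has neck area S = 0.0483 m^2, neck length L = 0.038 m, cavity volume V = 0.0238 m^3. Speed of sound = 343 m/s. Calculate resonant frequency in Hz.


Given values:
  S = 0.0483 m^2, L = 0.038 m, V = 0.0238 m^3, c = 343 m/s
Formula: f = (c / (2*pi)) * sqrt(S / (V * L))
Compute V * L = 0.0238 * 0.038 = 0.0009044
Compute S / (V * L) = 0.0483 / 0.0009044 = 53.4056
Compute sqrt(53.4056) = 7.307914
Compute c / (2*pi) = 343 / 6.283185 = 54.590148
f = 54.590148 * 7.307914 = 398.94

398.94 Hz


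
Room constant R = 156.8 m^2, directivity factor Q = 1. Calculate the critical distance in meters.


Given values:
  R = 156.8 m^2, Q = 1
Formula: d_c = 0.141 * sqrt(Q * R)
Compute Q * R = 1 * 156.8 = 156.8
Compute sqrt(156.8) = 12.522
d_c = 0.141 * 12.522 = 1.766

1.766 m


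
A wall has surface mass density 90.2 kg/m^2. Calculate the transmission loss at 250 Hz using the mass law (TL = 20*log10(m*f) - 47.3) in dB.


Given values:
  m = 90.2 kg/m^2, f = 250 Hz
Formula: TL = 20 * log10(m * f) - 47.3
Compute m * f = 90.2 * 250 = 22550.0
Compute log10(22550.0) = 4.353147
Compute 20 * 4.353147 = 87.0629
TL = 87.0629 - 47.3 = 39.76

39.76 dB


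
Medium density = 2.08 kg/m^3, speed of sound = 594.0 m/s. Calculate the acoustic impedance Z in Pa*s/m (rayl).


Given values:
  rho = 2.08 kg/m^3
  c = 594.0 m/s
Formula: Z = rho * c
Z = 2.08 * 594.0
Z = 1235.52

1235.52 rayl


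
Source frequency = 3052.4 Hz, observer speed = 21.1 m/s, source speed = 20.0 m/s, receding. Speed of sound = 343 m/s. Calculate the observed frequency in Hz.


Given values:
  f_s = 3052.4 Hz, v_o = 21.1 m/s, v_s = 20.0 m/s
  Direction: receding
Formula: f_o = f_s * (c - v_o) / (c + v_s)
Numerator: c - v_o = 343 - 21.1 = 321.9
Denominator: c + v_s = 343 + 20.0 = 363.0
f_o = 3052.4 * 321.9 / 363.0 = 2706.8

2706.8 Hz


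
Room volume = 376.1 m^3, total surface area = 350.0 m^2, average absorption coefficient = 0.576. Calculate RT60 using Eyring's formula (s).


Given values:
  V = 376.1 m^3, S = 350.0 m^2, alpha = 0.576
Formula: RT60 = 0.161 * V / (-S * ln(1 - alpha))
Compute ln(1 - 0.576) = ln(0.424) = -0.858022
Denominator: -350.0 * -0.858022 = 300.3077
Numerator: 0.161 * 376.1 = 60.5521
RT60 = 60.5521 / 300.3077 = 0.202

0.202 s


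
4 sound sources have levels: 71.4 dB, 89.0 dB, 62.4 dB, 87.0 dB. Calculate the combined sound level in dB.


Formula: L_total = 10 * log10( sum(10^(Li/10)) )
  Source 1: 10^(71.4/10) = 13803842.646
  Source 2: 10^(89.0/10) = 794328234.7243
  Source 3: 10^(62.4/10) = 1737800.8287
  Source 4: 10^(87.0/10) = 501187233.6273
Sum of linear values = 1311057111.8263
L_total = 10 * log10(1311057111.8263) = 91.18

91.18 dB


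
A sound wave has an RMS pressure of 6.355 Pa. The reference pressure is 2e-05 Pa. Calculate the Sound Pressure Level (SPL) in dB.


Given values:
  p = 6.355 Pa
  p_ref = 2e-05 Pa
Formula: SPL = 20 * log10(p / p_ref)
Compute ratio: p / p_ref = 6.355 / 2e-05 = 317750
Compute log10: log10(317750) = 5.502086
Multiply: SPL = 20 * 5.502086 = 110.04

110.04 dB


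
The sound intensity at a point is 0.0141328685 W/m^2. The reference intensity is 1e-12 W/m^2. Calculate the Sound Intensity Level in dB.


Given values:
  I = 0.0141328685 W/m^2
  I_ref = 1e-12 W/m^2
Formula: SIL = 10 * log10(I / I_ref)
Compute ratio: I / I_ref = 14132868500
Compute log10: log10(14132868500) = 10.15023
Multiply: SIL = 10 * 10.15023 = 101.5

101.5 dB


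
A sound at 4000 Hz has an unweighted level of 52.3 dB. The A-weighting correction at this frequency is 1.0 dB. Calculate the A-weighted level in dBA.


Given values:
  SPL = 52.3 dB
  A-weighting at 4000 Hz = 1.0 dB
Formula: L_A = SPL + A_weight
L_A = 52.3 + (1.0)
L_A = 53.3

53.3 dBA


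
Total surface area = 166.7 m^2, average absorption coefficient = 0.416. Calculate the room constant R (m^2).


Given values:
  S = 166.7 m^2, alpha = 0.416
Formula: R = S * alpha / (1 - alpha)
Numerator: 166.7 * 0.416 = 69.3472
Denominator: 1 - 0.416 = 0.584
R = 69.3472 / 0.584 = 118.75

118.75 m^2


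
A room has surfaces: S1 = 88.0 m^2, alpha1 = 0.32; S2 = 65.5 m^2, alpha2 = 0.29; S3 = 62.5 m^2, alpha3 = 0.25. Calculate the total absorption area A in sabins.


Given surfaces:
  Surface 1: 88.0 * 0.32 = 28.16
  Surface 2: 65.5 * 0.29 = 18.995
  Surface 3: 62.5 * 0.25 = 15.625
Formula: A = sum(Si * alpha_i)
A = 28.16 + 18.995 + 15.625
A = 62.78

62.78 sabins


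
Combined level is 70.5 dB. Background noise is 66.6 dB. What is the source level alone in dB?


Given values:
  L_total = 70.5 dB, L_bg = 66.6 dB
Formula: L_source = 10 * log10(10^(L_total/10) - 10^(L_bg/10))
Convert to linear:
  10^(70.5/10) = 11220184.543
  10^(66.6/10) = 4570881.8961
Difference: 11220184.543 - 4570881.8961 = 6649302.6469
L_source = 10 * log10(6649302.6469) = 68.23

68.23 dB


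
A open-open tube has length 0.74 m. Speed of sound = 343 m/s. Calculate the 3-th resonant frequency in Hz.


Given values:
  Tube type: open-open, L = 0.74 m, c = 343 m/s, n = 3
Formula: f_n = n * c / (2 * L)
Compute 2 * L = 2 * 0.74 = 1.48
f = 3 * 343 / 1.48
f = 695.27

695.27 Hz


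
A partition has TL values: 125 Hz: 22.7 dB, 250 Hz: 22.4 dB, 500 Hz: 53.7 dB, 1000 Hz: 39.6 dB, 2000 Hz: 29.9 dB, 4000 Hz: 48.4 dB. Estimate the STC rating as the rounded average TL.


Given TL values at each frequency:
  125 Hz: 22.7 dB
  250 Hz: 22.4 dB
  500 Hz: 53.7 dB
  1000 Hz: 39.6 dB
  2000 Hz: 29.9 dB
  4000 Hz: 48.4 dB
Formula: STC ~ round(average of TL values)
Sum = 22.7 + 22.4 + 53.7 + 39.6 + 29.9 + 48.4 = 216.7
Average = 216.7 / 6 = 36.12
Rounded: 36

36


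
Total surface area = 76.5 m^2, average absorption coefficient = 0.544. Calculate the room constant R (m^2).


Given values:
  S = 76.5 m^2, alpha = 0.544
Formula: R = S * alpha / (1 - alpha)
Numerator: 76.5 * 0.544 = 41.616
Denominator: 1 - 0.544 = 0.456
R = 41.616 / 0.456 = 91.26

91.26 m^2


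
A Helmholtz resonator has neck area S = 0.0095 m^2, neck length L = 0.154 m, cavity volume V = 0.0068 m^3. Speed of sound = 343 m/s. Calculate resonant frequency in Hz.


Given values:
  S = 0.0095 m^2, L = 0.154 m, V = 0.0068 m^3, c = 343 m/s
Formula: f = (c / (2*pi)) * sqrt(S / (V * L))
Compute V * L = 0.0068 * 0.154 = 0.0010472
Compute S / (V * L) = 0.0095 / 0.0010472 = 9.0718
Compute sqrt(9.0718) = 3.011943
Compute c / (2*pi) = 343 / 6.283185 = 54.590148
f = 54.590148 * 3.011943 = 164.42

164.42 Hz


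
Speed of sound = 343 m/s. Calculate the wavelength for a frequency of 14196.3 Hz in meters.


Given values:
  c = 343 m/s, f = 14196.3 Hz
Formula: lambda = c / f
lambda = 343 / 14196.3
lambda = 0.0242

0.0242 m


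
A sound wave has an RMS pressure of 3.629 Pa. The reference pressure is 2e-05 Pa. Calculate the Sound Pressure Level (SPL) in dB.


Given values:
  p = 3.629 Pa
  p_ref = 2e-05 Pa
Formula: SPL = 20 * log10(p / p_ref)
Compute ratio: p / p_ref = 3.629 / 2e-05 = 181450
Compute log10: log10(181450) = 5.258757
Multiply: SPL = 20 * 5.258757 = 105.18

105.18 dB


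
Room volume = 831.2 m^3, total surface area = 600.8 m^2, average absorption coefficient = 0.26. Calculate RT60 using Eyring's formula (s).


Given values:
  V = 831.2 m^3, S = 600.8 m^2, alpha = 0.26
Formula: RT60 = 0.161 * V / (-S * ln(1 - alpha))
Compute ln(1 - 0.26) = ln(0.74) = -0.301105
Denominator: -600.8 * -0.301105 = 180.9039
Numerator: 0.161 * 831.2 = 133.8232
RT60 = 133.8232 / 180.9039 = 0.74

0.74 s


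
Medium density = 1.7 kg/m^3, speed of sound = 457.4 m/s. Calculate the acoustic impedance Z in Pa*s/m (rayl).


Given values:
  rho = 1.7 kg/m^3
  c = 457.4 m/s
Formula: Z = rho * c
Z = 1.7 * 457.4
Z = 777.58

777.58 rayl


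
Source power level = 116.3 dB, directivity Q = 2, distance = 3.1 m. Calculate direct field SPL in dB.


Given values:
  Lw = 116.3 dB, Q = 2, r = 3.1 m
Formula: SPL = Lw + 10 * log10(Q / (4 * pi * r^2))
Compute 4 * pi * r^2 = 4 * pi * 3.1^2 = 120.7628
Compute Q / denom = 2 / 120.7628 = 0.01656139
Compute 10 * log10(0.01656139) = -17.809
SPL = 116.3 + (-17.809) = 98.49

98.49 dB


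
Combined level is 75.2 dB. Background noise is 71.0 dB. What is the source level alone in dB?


Given values:
  L_total = 75.2 dB, L_bg = 71.0 dB
Formula: L_source = 10 * log10(10^(L_total/10) - 10^(L_bg/10))
Convert to linear:
  10^(75.2/10) = 33113112.1483
  10^(71.0/10) = 12589254.1179
Difference: 33113112.1483 - 12589254.1179 = 20523858.0304
L_source = 10 * log10(20523858.0304) = 73.12

73.12 dB


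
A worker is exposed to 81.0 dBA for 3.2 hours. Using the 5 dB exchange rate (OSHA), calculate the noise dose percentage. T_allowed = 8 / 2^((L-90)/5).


Given values:
  L = 81.0 dBA, T = 3.2 hours
Formula: T_allowed = 8 / 2^((L - 90) / 5)
Compute exponent: (81.0 - 90) / 5 = -1.8
Compute 2^(-1.8) = 0.287175
T_allowed = 8 / 0.287175 = 27.857578 hours
Dose = (T / T_allowed) * 100
Dose = (3.2 / 27.857578) * 100 = 11.49

11.49 %


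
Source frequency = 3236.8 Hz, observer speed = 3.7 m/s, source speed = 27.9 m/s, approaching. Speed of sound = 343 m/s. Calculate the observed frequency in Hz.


Given values:
  f_s = 3236.8 Hz, v_o = 3.7 m/s, v_s = 27.9 m/s
  Direction: approaching
Formula: f_o = f_s * (c + v_o) / (c - v_s)
Numerator: c + v_o = 343 + 3.7 = 346.7
Denominator: c - v_s = 343 - 27.9 = 315.1
f_o = 3236.8 * 346.7 / 315.1 = 3561.4

3561.4 Hz


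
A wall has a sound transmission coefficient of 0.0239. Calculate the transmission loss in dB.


Given values:
  tau = 0.0239
Formula: TL = 10 * log10(1 / tau)
Compute 1 / tau = 1 / 0.0239 = 41.841
Compute log10(41.841) = 1.621602
TL = 10 * 1.621602 = 16.22

16.22 dB


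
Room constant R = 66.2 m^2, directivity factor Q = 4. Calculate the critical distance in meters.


Given values:
  R = 66.2 m^2, Q = 4
Formula: d_c = 0.141 * sqrt(Q * R)
Compute Q * R = 4 * 66.2 = 264.8
Compute sqrt(264.8) = 16.2727
d_c = 0.141 * 16.2727 = 2.294

2.294 m


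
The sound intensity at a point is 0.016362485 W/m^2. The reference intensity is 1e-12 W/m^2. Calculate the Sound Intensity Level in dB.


Given values:
  I = 0.016362485 W/m^2
  I_ref = 1e-12 W/m^2
Formula: SIL = 10 * log10(I / I_ref)
Compute ratio: I / I_ref = 16362485000
Compute log10: log10(16362485000) = 10.213849
Multiply: SIL = 10 * 10.213849 = 102.14

102.14 dB


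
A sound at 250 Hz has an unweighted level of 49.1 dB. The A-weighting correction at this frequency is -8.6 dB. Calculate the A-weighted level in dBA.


Given values:
  SPL = 49.1 dB
  A-weighting at 250 Hz = -8.6 dB
Formula: L_A = SPL + A_weight
L_A = 49.1 + (-8.6)
L_A = 40.5

40.5 dBA


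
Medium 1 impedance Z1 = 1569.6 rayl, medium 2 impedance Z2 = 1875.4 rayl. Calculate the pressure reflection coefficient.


Given values:
  Z1 = 1569.6 rayl, Z2 = 1875.4 rayl
Formula: R = (Z2 - Z1) / (Z2 + Z1)
Numerator: Z2 - Z1 = 1875.4 - 1569.6 = 305.8
Denominator: Z2 + Z1 = 1875.4 + 1569.6 = 3445.0
R = 305.8 / 3445.0 = 0.0888

0.0888


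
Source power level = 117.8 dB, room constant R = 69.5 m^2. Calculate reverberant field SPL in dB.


Given values:
  Lw = 117.8 dB, R = 69.5 m^2
Formula: SPL = Lw + 10 * log10(4 / R)
Compute 4 / R = 4 / 69.5 = 0.057554
Compute 10 * log10(0.057554) = -12.3992
SPL = 117.8 + (-12.3992) = 105.4

105.4 dB


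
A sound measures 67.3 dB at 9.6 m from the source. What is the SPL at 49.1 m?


Given values:
  SPL1 = 67.3 dB, r1 = 9.6 m, r2 = 49.1 m
Formula: SPL2 = SPL1 - 20 * log10(r2 / r1)
Compute ratio: r2 / r1 = 49.1 / 9.6 = 5.1146
Compute log10: log10(5.1146) = 0.708812
Compute drop: 20 * 0.708812 = 14.1762
SPL2 = 67.3 - 14.1762 = 53.12

53.12 dB


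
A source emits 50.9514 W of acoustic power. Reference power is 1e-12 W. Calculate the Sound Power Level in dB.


Given values:
  W = 50.9514 W
  W_ref = 1e-12 W
Formula: SWL = 10 * log10(W / W_ref)
Compute ratio: W / W_ref = 50951400000000
Compute log10: log10(50951400000000) = 13.707156
Multiply: SWL = 10 * 13.707156 = 137.07

137.07 dB


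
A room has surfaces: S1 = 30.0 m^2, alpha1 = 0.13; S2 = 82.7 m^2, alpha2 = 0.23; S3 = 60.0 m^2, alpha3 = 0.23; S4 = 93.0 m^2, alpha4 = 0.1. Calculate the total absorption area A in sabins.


Given surfaces:
  Surface 1: 30.0 * 0.13 = 3.9
  Surface 2: 82.7 * 0.23 = 19.021
  Surface 3: 60.0 * 0.23 = 13.8
  Surface 4: 93.0 * 0.1 = 9.3
Formula: A = sum(Si * alpha_i)
A = 3.9 + 19.021 + 13.8 + 9.3
A = 46.02

46.02 sabins


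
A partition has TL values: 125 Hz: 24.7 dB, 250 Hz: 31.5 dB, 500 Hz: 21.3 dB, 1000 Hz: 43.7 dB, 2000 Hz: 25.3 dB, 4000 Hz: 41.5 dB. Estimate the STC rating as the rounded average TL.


Given TL values at each frequency:
  125 Hz: 24.7 dB
  250 Hz: 31.5 dB
  500 Hz: 21.3 dB
  1000 Hz: 43.7 dB
  2000 Hz: 25.3 dB
  4000 Hz: 41.5 dB
Formula: STC ~ round(average of TL values)
Sum = 24.7 + 31.5 + 21.3 + 43.7 + 25.3 + 41.5 = 188.0
Average = 188.0 / 6 = 31.33
Rounded: 31

31


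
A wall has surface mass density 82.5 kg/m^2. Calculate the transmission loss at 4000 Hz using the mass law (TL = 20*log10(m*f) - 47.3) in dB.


Given values:
  m = 82.5 kg/m^2, f = 4000 Hz
Formula: TL = 20 * log10(m * f) - 47.3
Compute m * f = 82.5 * 4000 = 330000.0
Compute log10(330000.0) = 5.518514
Compute 20 * 5.518514 = 110.3703
TL = 110.3703 - 47.3 = 63.07

63.07 dB


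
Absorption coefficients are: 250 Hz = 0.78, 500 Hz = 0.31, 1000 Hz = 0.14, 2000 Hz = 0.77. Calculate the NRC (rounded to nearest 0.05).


Given values:
  a_250 = 0.78, a_500 = 0.31
  a_1000 = 0.14, a_2000 = 0.77
Formula: NRC = (a250 + a500 + a1000 + a2000) / 4
Sum = 0.78 + 0.31 + 0.14 + 0.77 = 2.0
NRC = 2.0 / 4 = 0.5
Rounded to nearest 0.05: 0.5

0.5


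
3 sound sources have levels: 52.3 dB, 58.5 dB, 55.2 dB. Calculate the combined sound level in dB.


Formula: L_total = 10 * log10( sum(10^(Li/10)) )
  Source 1: 10^(52.3/10) = 169824.3652
  Source 2: 10^(58.5/10) = 707945.7844
  Source 3: 10^(55.2/10) = 331131.1215
Sum of linear values = 1208901.2711
L_total = 10 * log10(1208901.2711) = 60.82

60.82 dB


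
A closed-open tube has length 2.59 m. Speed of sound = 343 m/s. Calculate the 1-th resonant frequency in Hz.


Given values:
  Tube type: closed-open, L = 2.59 m, c = 343 m/s, n = 1
Formula: f_n = (2n - 1) * c / (4 * L)
Compute 2n - 1 = 2*1 - 1 = 1
Compute 4 * L = 4 * 2.59 = 10.36
f = 1 * 343 / 10.36
f = 33.11

33.11 Hz


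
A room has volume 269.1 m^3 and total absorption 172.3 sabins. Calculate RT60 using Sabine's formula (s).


Given values:
  V = 269.1 m^3
  A = 172.3 sabins
Formula: RT60 = 0.161 * V / A
Numerator: 0.161 * 269.1 = 43.3251
RT60 = 43.3251 / 172.3 = 0.251

0.251 s


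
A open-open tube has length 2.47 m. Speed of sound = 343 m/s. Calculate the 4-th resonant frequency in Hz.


Given values:
  Tube type: open-open, L = 2.47 m, c = 343 m/s, n = 4
Formula: f_n = n * c / (2 * L)
Compute 2 * L = 2 * 2.47 = 4.94
f = 4 * 343 / 4.94
f = 277.73

277.73 Hz


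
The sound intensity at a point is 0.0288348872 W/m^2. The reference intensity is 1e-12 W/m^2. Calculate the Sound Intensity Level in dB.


Given values:
  I = 0.0288348872 W/m^2
  I_ref = 1e-12 W/m^2
Formula: SIL = 10 * log10(I / I_ref)
Compute ratio: I / I_ref = 28834887200
Compute log10: log10(28834887200) = 10.459918
Multiply: SIL = 10 * 10.459918 = 104.6

104.6 dB


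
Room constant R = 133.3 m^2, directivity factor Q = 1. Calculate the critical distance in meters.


Given values:
  R = 133.3 m^2, Q = 1
Formula: d_c = 0.141 * sqrt(Q * R)
Compute Q * R = 1 * 133.3 = 133.3
Compute sqrt(133.3) = 11.5456
d_c = 0.141 * 11.5456 = 1.628

1.628 m


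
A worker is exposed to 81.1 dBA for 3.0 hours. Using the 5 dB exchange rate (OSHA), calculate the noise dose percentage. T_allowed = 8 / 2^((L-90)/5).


Given values:
  L = 81.1 dBA, T = 3.0 hours
Formula: T_allowed = 8 / 2^((L - 90) / 5)
Compute exponent: (81.1 - 90) / 5 = -1.78
Compute 2^(-1.78) = 0.291183
T_allowed = 8 / 0.291183 = 27.474131 hours
Dose = (T / T_allowed) * 100
Dose = (3.0 / 27.474131) * 100 = 10.92

10.92 %


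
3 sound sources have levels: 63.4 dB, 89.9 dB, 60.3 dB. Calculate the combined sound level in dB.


Formula: L_total = 10 * log10( sum(10^(Li/10)) )
  Source 1: 10^(63.4/10) = 2187761.6239
  Source 2: 10^(89.9/10) = 977237220.9558
  Source 3: 10^(60.3/10) = 1071519.3052
Sum of linear values = 980496501.8849
L_total = 10 * log10(980496501.8849) = 89.91

89.91 dB


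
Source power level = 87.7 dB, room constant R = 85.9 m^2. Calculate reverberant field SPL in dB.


Given values:
  Lw = 87.7 dB, R = 85.9 m^2
Formula: SPL = Lw + 10 * log10(4 / R)
Compute 4 / R = 4 / 85.9 = 0.046566
Compute 10 * log10(0.046566) = -13.3193
SPL = 87.7 + (-13.3193) = 74.38

74.38 dB


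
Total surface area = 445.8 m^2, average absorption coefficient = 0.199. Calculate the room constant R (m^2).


Given values:
  S = 445.8 m^2, alpha = 0.199
Formula: R = S * alpha / (1 - alpha)
Numerator: 445.8 * 0.199 = 88.7142
Denominator: 1 - 0.199 = 0.801
R = 88.7142 / 0.801 = 110.75

110.75 m^2


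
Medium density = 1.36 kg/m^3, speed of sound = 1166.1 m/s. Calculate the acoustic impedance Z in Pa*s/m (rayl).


Given values:
  rho = 1.36 kg/m^3
  c = 1166.1 m/s
Formula: Z = rho * c
Z = 1.36 * 1166.1
Z = 1585.9

1585.9 rayl


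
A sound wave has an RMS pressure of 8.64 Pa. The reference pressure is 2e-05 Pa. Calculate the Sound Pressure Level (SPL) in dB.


Given values:
  p = 8.64 Pa
  p_ref = 2e-05 Pa
Formula: SPL = 20 * log10(p / p_ref)
Compute ratio: p / p_ref = 8.64 / 2e-05 = 432000
Compute log10: log10(432000) = 5.635484
Multiply: SPL = 20 * 5.635484 = 112.71

112.71 dB


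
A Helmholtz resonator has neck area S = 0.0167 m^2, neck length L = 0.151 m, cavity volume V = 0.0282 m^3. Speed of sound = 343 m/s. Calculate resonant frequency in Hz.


Given values:
  S = 0.0167 m^2, L = 0.151 m, V = 0.0282 m^3, c = 343 m/s
Formula: f = (c / (2*pi)) * sqrt(S / (V * L))
Compute V * L = 0.0282 * 0.151 = 0.0042582
Compute S / (V * L) = 0.0167 / 0.0042582 = 3.9218
Compute sqrt(3.9218) = 1.980354
Compute c / (2*pi) = 343 / 6.283185 = 54.590148
f = 54.590148 * 1.980354 = 108.11

108.11 Hz


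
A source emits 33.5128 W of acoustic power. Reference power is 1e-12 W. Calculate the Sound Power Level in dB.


Given values:
  W = 33.5128 W
  W_ref = 1e-12 W
Formula: SWL = 10 * log10(W / W_ref)
Compute ratio: W / W_ref = 33512800000000
Compute log10: log10(33512800000000) = 13.525211
Multiply: SWL = 10 * 13.525211 = 135.25

135.25 dB


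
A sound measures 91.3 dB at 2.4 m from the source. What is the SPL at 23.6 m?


Given values:
  SPL1 = 91.3 dB, r1 = 2.4 m, r2 = 23.6 m
Formula: SPL2 = SPL1 - 20 * log10(r2 / r1)
Compute ratio: r2 / r1 = 23.6 / 2.4 = 9.8333
Compute log10: log10(9.8333) = 0.992699
Compute drop: 20 * 0.992699 = 19.854
SPL2 = 91.3 - 19.854 = 71.45

71.45 dB


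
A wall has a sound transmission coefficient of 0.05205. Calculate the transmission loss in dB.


Given values:
  tau = 0.05205
Formula: TL = 10 * log10(1 / tau)
Compute 1 / tau = 1 / 0.05205 = 19.2123
Compute log10(19.2123) = 1.283579
TL = 10 * 1.283579 = 12.84

12.84 dB


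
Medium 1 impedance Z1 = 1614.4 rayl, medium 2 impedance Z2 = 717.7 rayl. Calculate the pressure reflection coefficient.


Given values:
  Z1 = 1614.4 rayl, Z2 = 717.7 rayl
Formula: R = (Z2 - Z1) / (Z2 + Z1)
Numerator: Z2 - Z1 = 717.7 - 1614.4 = -896.7
Denominator: Z2 + Z1 = 717.7 + 1614.4 = 2332.1
R = -896.7 / 2332.1 = -0.3845

-0.3845


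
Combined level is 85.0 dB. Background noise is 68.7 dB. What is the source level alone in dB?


Given values:
  L_total = 85.0 dB, L_bg = 68.7 dB
Formula: L_source = 10 * log10(10^(L_total/10) - 10^(L_bg/10))
Convert to linear:
  10^(85.0/10) = 316227766.0168
  10^(68.7/10) = 7413102.413
Difference: 316227766.0168 - 7413102.413 = 308814663.6038
L_source = 10 * log10(308814663.6038) = 84.9

84.9 dB


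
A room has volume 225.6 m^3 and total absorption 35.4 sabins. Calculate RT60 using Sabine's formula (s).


Given values:
  V = 225.6 m^3
  A = 35.4 sabins
Formula: RT60 = 0.161 * V / A
Numerator: 0.161 * 225.6 = 36.3216
RT60 = 36.3216 / 35.4 = 1.026

1.026 s


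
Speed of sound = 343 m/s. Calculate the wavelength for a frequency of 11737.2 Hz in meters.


Given values:
  c = 343 m/s, f = 11737.2 Hz
Formula: lambda = c / f
lambda = 343 / 11737.2
lambda = 0.0292

0.0292 m


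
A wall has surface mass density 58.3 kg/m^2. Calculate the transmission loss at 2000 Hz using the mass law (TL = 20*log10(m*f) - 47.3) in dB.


Given values:
  m = 58.3 kg/m^2, f = 2000 Hz
Formula: TL = 20 * log10(m * f) - 47.3
Compute m * f = 58.3 * 2000 = 116600.0
Compute log10(116600.0) = 5.066699
Compute 20 * 5.066699 = 101.334
TL = 101.334 - 47.3 = 54.03

54.03 dB


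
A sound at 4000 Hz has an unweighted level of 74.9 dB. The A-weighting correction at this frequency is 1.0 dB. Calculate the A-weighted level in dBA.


Given values:
  SPL = 74.9 dB
  A-weighting at 4000 Hz = 1.0 dB
Formula: L_A = SPL + A_weight
L_A = 74.9 + (1.0)
L_A = 75.9

75.9 dBA


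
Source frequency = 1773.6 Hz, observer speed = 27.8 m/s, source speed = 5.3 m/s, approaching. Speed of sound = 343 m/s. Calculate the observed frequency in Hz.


Given values:
  f_s = 1773.6 Hz, v_o = 27.8 m/s, v_s = 5.3 m/s
  Direction: approaching
Formula: f_o = f_s * (c + v_o) / (c - v_s)
Numerator: c + v_o = 343 + 27.8 = 370.8
Denominator: c - v_s = 343 - 5.3 = 337.7
f_o = 1773.6 * 370.8 / 337.7 = 1947.44

1947.44 Hz


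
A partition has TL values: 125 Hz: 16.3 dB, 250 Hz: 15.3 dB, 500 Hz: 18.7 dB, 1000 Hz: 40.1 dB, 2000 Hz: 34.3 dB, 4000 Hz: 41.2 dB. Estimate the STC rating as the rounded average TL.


Given TL values at each frequency:
  125 Hz: 16.3 dB
  250 Hz: 15.3 dB
  500 Hz: 18.7 dB
  1000 Hz: 40.1 dB
  2000 Hz: 34.3 dB
  4000 Hz: 41.2 dB
Formula: STC ~ round(average of TL values)
Sum = 16.3 + 15.3 + 18.7 + 40.1 + 34.3 + 41.2 = 165.9
Average = 165.9 / 6 = 27.65
Rounded: 28

28


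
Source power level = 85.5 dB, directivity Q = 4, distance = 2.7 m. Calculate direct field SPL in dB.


Given values:
  Lw = 85.5 dB, Q = 4, r = 2.7 m
Formula: SPL = Lw + 10 * log10(Q / (4 * pi * r^2))
Compute 4 * pi * r^2 = 4 * pi * 2.7^2 = 91.6088
Compute Q / denom = 4 / 91.6088 = 0.04366393
Compute 10 * log10(0.04366393) = -13.5988
SPL = 85.5 + (-13.5988) = 71.9

71.9 dB


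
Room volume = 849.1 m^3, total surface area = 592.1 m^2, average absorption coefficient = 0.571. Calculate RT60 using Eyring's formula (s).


Given values:
  V = 849.1 m^3, S = 592.1 m^2, alpha = 0.571
Formula: RT60 = 0.161 * V / (-S * ln(1 - alpha))
Compute ln(1 - 0.571) = ln(0.429) = -0.846298
Denominator: -592.1 * -0.846298 = 501.093
Numerator: 0.161 * 849.1 = 136.7051
RT60 = 136.7051 / 501.093 = 0.273

0.273 s


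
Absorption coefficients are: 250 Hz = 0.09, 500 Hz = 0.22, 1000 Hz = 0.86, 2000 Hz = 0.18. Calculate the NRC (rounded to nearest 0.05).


Given values:
  a_250 = 0.09, a_500 = 0.22
  a_1000 = 0.86, a_2000 = 0.18
Formula: NRC = (a250 + a500 + a1000 + a2000) / 4
Sum = 0.09 + 0.22 + 0.86 + 0.18 = 1.35
NRC = 1.35 / 4 = 0.3375
Rounded to nearest 0.05: 0.35

0.35


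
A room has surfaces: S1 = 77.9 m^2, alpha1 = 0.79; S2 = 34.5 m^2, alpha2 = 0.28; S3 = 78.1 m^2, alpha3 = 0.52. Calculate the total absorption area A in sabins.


Given surfaces:
  Surface 1: 77.9 * 0.79 = 61.541
  Surface 2: 34.5 * 0.28 = 9.66
  Surface 3: 78.1 * 0.52 = 40.612
Formula: A = sum(Si * alpha_i)
A = 61.541 + 9.66 + 40.612
A = 111.81

111.81 sabins


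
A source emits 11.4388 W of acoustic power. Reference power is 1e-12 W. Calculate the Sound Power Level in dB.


Given values:
  W = 11.4388 W
  W_ref = 1e-12 W
Formula: SWL = 10 * log10(W / W_ref)
Compute ratio: W / W_ref = 11438800000000
Compute log10: log10(11438800000000) = 13.05838
Multiply: SWL = 10 * 13.05838 = 130.58

130.58 dB


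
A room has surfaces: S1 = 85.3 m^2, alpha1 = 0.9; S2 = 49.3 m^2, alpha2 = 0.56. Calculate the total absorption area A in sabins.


Given surfaces:
  Surface 1: 85.3 * 0.9 = 76.77
  Surface 2: 49.3 * 0.56 = 27.608
Formula: A = sum(Si * alpha_i)
A = 76.77 + 27.608
A = 104.38

104.38 sabins


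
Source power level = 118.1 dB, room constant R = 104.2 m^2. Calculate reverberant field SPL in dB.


Given values:
  Lw = 118.1 dB, R = 104.2 m^2
Formula: SPL = Lw + 10 * log10(4 / R)
Compute 4 / R = 4 / 104.2 = 0.038388
Compute 10 * log10(0.038388) = -14.158
SPL = 118.1 + (-14.158) = 103.94

103.94 dB


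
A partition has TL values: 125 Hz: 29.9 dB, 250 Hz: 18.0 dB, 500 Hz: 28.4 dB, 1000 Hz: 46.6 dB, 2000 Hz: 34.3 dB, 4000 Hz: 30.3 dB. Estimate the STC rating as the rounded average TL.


Given TL values at each frequency:
  125 Hz: 29.9 dB
  250 Hz: 18.0 dB
  500 Hz: 28.4 dB
  1000 Hz: 46.6 dB
  2000 Hz: 34.3 dB
  4000 Hz: 30.3 dB
Formula: STC ~ round(average of TL values)
Sum = 29.9 + 18.0 + 28.4 + 46.6 + 34.3 + 30.3 = 187.5
Average = 187.5 / 6 = 31.25
Rounded: 31

31


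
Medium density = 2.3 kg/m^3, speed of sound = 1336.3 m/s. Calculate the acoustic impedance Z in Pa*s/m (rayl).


Given values:
  rho = 2.3 kg/m^3
  c = 1336.3 m/s
Formula: Z = rho * c
Z = 2.3 * 1336.3
Z = 3073.49

3073.49 rayl


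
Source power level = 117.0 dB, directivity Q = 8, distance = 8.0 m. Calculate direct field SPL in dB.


Given values:
  Lw = 117.0 dB, Q = 8, r = 8.0 m
Formula: SPL = Lw + 10 * log10(Q / (4 * pi * r^2))
Compute 4 * pi * r^2 = 4 * pi * 8.0^2 = 804.2477
Compute Q / denom = 8 / 804.2477 = 0.00994718
Compute 10 * log10(0.00994718) = -20.023
SPL = 117.0 + (-20.023) = 96.98

96.98 dB


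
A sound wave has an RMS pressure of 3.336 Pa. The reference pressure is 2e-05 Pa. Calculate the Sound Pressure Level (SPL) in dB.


Given values:
  p = 3.336 Pa
  p_ref = 2e-05 Pa
Formula: SPL = 20 * log10(p / p_ref)
Compute ratio: p / p_ref = 3.336 / 2e-05 = 166800
Compute log10: log10(166800) = 5.222196
Multiply: SPL = 20 * 5.222196 = 104.44

104.44 dB


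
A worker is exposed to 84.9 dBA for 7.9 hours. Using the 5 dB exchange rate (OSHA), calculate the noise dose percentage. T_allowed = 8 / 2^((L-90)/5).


Given values:
  L = 84.9 dBA, T = 7.9 hours
Formula: T_allowed = 8 / 2^((L - 90) / 5)
Compute exponent: (84.9 - 90) / 5 = -1.02
Compute 2^(-1.02) = 0.493116
T_allowed = 8 / 0.493116 = 16.223363 hours
Dose = (T / T_allowed) * 100
Dose = (7.9 / 16.223363) * 100 = 48.7

48.7 %


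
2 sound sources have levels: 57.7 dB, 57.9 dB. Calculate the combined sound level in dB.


Formula: L_total = 10 * log10( sum(10^(Li/10)) )
  Source 1: 10^(57.7/10) = 588843.6554
  Source 2: 10^(57.9/10) = 616595.0019
Sum of linear values = 1205438.6573
L_total = 10 * log10(1205438.6573) = 60.81

60.81 dB


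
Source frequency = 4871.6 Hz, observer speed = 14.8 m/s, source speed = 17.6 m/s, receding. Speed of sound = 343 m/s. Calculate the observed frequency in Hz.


Given values:
  f_s = 4871.6 Hz, v_o = 14.8 m/s, v_s = 17.6 m/s
  Direction: receding
Formula: f_o = f_s * (c - v_o) / (c + v_s)
Numerator: c - v_o = 343 - 14.8 = 328.2
Denominator: c + v_s = 343 + 17.6 = 360.6
f_o = 4871.6 * 328.2 / 360.6 = 4433.89

4433.89 Hz


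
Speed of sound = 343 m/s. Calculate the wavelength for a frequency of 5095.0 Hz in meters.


Given values:
  c = 343 m/s, f = 5095.0 Hz
Formula: lambda = c / f
lambda = 343 / 5095.0
lambda = 0.0673

0.0673 m


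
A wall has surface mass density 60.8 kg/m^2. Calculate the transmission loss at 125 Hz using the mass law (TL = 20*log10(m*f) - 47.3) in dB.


Given values:
  m = 60.8 kg/m^2, f = 125 Hz
Formula: TL = 20 * log10(m * f) - 47.3
Compute m * f = 60.8 * 125 = 7600.0
Compute log10(7600.0) = 3.880814
Compute 20 * 3.880814 = 77.6163
TL = 77.6163 - 47.3 = 30.32

30.32 dB


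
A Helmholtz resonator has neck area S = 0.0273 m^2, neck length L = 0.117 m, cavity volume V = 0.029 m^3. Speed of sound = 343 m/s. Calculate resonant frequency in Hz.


Given values:
  S = 0.0273 m^2, L = 0.117 m, V = 0.029 m^3, c = 343 m/s
Formula: f = (c / (2*pi)) * sqrt(S / (V * L))
Compute V * L = 0.029 * 0.117 = 0.003393
Compute S / (V * L) = 0.0273 / 0.003393 = 8.046
Compute sqrt(8.046) = 2.836547
Compute c / (2*pi) = 343 / 6.283185 = 54.590148
f = 54.590148 * 2.836547 = 154.85

154.85 Hz


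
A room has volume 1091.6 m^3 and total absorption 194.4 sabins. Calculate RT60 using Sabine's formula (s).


Given values:
  V = 1091.6 m^3
  A = 194.4 sabins
Formula: RT60 = 0.161 * V / A
Numerator: 0.161 * 1091.6 = 175.7476
RT60 = 175.7476 / 194.4 = 0.904

0.904 s


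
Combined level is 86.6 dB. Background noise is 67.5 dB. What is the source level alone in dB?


Given values:
  L_total = 86.6 dB, L_bg = 67.5 dB
Formula: L_source = 10 * log10(10^(L_total/10) - 10^(L_bg/10))
Convert to linear:
  10^(86.6/10) = 457088189.6149
  10^(67.5/10) = 5623413.2519
Difference: 457088189.6149 - 5623413.2519 = 451464776.363
L_source = 10 * log10(451464776.363) = 86.55

86.55 dB


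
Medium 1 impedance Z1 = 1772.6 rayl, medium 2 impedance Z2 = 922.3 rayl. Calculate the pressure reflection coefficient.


Given values:
  Z1 = 1772.6 rayl, Z2 = 922.3 rayl
Formula: R = (Z2 - Z1) / (Z2 + Z1)
Numerator: Z2 - Z1 = 922.3 - 1772.6 = -850.3
Denominator: Z2 + Z1 = 922.3 + 1772.6 = 2694.9
R = -850.3 / 2694.9 = -0.3155

-0.3155


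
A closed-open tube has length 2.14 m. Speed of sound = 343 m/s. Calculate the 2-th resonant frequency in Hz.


Given values:
  Tube type: closed-open, L = 2.14 m, c = 343 m/s, n = 2
Formula: f_n = (2n - 1) * c / (4 * L)
Compute 2n - 1 = 2*2 - 1 = 3
Compute 4 * L = 4 * 2.14 = 8.56
f = 3 * 343 / 8.56
f = 120.21

120.21 Hz


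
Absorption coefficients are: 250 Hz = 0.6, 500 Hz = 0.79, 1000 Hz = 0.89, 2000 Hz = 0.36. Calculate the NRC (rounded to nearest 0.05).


Given values:
  a_250 = 0.6, a_500 = 0.79
  a_1000 = 0.89, a_2000 = 0.36
Formula: NRC = (a250 + a500 + a1000 + a2000) / 4
Sum = 0.6 + 0.79 + 0.89 + 0.36 = 2.64
NRC = 2.64 / 4 = 0.66
Rounded to nearest 0.05: 0.65

0.65


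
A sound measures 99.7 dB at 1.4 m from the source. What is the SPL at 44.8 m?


Given values:
  SPL1 = 99.7 dB, r1 = 1.4 m, r2 = 44.8 m
Formula: SPL2 = SPL1 - 20 * log10(r2 / r1)
Compute ratio: r2 / r1 = 44.8 / 1.4 = 32.0
Compute log10: log10(32.0) = 1.50515
Compute drop: 20 * 1.50515 = 30.103
SPL2 = 99.7 - 30.103 = 69.6

69.6 dB


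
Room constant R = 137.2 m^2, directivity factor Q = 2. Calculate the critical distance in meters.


Given values:
  R = 137.2 m^2, Q = 2
Formula: d_c = 0.141 * sqrt(Q * R)
Compute Q * R = 2 * 137.2 = 274.4
Compute sqrt(274.4) = 16.565
d_c = 0.141 * 16.565 = 2.336

2.336 m


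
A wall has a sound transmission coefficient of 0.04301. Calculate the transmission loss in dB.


Given values:
  tau = 0.04301
Formula: TL = 10 * log10(1 / tau)
Compute 1 / tau = 1 / 0.04301 = 23.2504
Compute log10(23.2504) = 1.36643
TL = 10 * 1.36643 = 13.66

13.66 dB


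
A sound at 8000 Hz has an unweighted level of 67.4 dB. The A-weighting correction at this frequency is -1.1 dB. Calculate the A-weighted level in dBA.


Given values:
  SPL = 67.4 dB
  A-weighting at 8000 Hz = -1.1 dB
Formula: L_A = SPL + A_weight
L_A = 67.4 + (-1.1)
L_A = 66.3

66.3 dBA


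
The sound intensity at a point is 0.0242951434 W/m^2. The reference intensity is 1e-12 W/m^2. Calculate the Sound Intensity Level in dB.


Given values:
  I = 0.0242951434 W/m^2
  I_ref = 1e-12 W/m^2
Formula: SIL = 10 * log10(I / I_ref)
Compute ratio: I / I_ref = 24295143400
Compute log10: log10(24295143400) = 10.385519
Multiply: SIL = 10 * 10.385519 = 103.86

103.86 dB


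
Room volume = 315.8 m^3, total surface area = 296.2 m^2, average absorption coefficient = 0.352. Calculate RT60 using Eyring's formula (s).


Given values:
  V = 315.8 m^3, S = 296.2 m^2, alpha = 0.352
Formula: RT60 = 0.161 * V / (-S * ln(1 - alpha))
Compute ln(1 - 0.352) = ln(0.648) = -0.433865
Denominator: -296.2 * -0.433865 = 128.5108
Numerator: 0.161 * 315.8 = 50.8438
RT60 = 50.8438 / 128.5108 = 0.396

0.396 s


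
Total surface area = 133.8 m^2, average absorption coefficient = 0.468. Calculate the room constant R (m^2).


Given values:
  S = 133.8 m^2, alpha = 0.468
Formula: R = S * alpha / (1 - alpha)
Numerator: 133.8 * 0.468 = 62.6184
Denominator: 1 - 0.468 = 0.532
R = 62.6184 / 0.532 = 117.7

117.7 m^2


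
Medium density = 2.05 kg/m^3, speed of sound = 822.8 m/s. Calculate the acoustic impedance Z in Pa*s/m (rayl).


Given values:
  rho = 2.05 kg/m^3
  c = 822.8 m/s
Formula: Z = rho * c
Z = 2.05 * 822.8
Z = 1686.74

1686.74 rayl


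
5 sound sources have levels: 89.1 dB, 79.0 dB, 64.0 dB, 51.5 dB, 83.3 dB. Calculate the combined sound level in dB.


Formula: L_total = 10 * log10( sum(10^(Li/10)) )
  Source 1: 10^(89.1/10) = 812830516.1641
  Source 2: 10^(79.0/10) = 79432823.4724
  Source 3: 10^(64.0/10) = 2511886.4315
  Source 4: 10^(51.5/10) = 141253.7545
  Source 5: 10^(83.3/10) = 213796208.9502
Sum of linear values = 1108712688.7727
L_total = 10 * log10(1108712688.7727) = 90.45

90.45 dB


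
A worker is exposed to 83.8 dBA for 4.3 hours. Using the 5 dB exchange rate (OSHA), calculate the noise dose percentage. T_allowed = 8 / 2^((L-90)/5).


Given values:
  L = 83.8 dBA, T = 4.3 hours
Formula: T_allowed = 8 / 2^((L - 90) / 5)
Compute exponent: (83.8 - 90) / 5 = -1.24
Compute 2^(-1.24) = 0.423373
T_allowed = 8 / 0.423373 = 18.895867 hours
Dose = (T / T_allowed) * 100
Dose = (4.3 / 18.895867) * 100 = 22.76

22.76 %


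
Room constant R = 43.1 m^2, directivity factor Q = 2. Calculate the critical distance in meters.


Given values:
  R = 43.1 m^2, Q = 2
Formula: d_c = 0.141 * sqrt(Q * R)
Compute Q * R = 2 * 43.1 = 86.2
Compute sqrt(86.2) = 9.2844
d_c = 0.141 * 9.2844 = 1.309

1.309 m


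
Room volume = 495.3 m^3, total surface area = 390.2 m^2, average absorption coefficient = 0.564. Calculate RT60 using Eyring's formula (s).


Given values:
  V = 495.3 m^3, S = 390.2 m^2, alpha = 0.564
Formula: RT60 = 0.161 * V / (-S * ln(1 - alpha))
Compute ln(1 - 0.564) = ln(0.436) = -0.830113
Denominator: -390.2 * -0.830113 = 323.9101
Numerator: 0.161 * 495.3 = 79.7433
RT60 = 79.7433 / 323.9101 = 0.246

0.246 s


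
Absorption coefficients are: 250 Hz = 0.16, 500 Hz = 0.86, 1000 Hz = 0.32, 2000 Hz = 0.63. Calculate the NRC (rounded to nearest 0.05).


Given values:
  a_250 = 0.16, a_500 = 0.86
  a_1000 = 0.32, a_2000 = 0.63
Formula: NRC = (a250 + a500 + a1000 + a2000) / 4
Sum = 0.16 + 0.86 + 0.32 + 0.63 = 1.97
NRC = 1.97 / 4 = 0.4925
Rounded to nearest 0.05: 0.5

0.5


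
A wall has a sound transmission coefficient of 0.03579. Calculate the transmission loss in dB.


Given values:
  tau = 0.03579
Formula: TL = 10 * log10(1 / tau)
Compute 1 / tau = 1 / 0.03579 = 27.9408
Compute log10(27.9408) = 1.446239
TL = 10 * 1.446239 = 14.46

14.46 dB


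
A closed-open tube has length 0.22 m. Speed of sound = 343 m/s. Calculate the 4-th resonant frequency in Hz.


Given values:
  Tube type: closed-open, L = 0.22 m, c = 343 m/s, n = 4
Formula: f_n = (2n - 1) * c / (4 * L)
Compute 2n - 1 = 2*4 - 1 = 7
Compute 4 * L = 4 * 0.22 = 0.88
f = 7 * 343 / 0.88
f = 2728.41

2728.41 Hz


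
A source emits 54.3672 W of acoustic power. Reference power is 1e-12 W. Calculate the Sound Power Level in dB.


Given values:
  W = 54.3672 W
  W_ref = 1e-12 W
Formula: SWL = 10 * log10(W / W_ref)
Compute ratio: W / W_ref = 54367200000000
Compute log10: log10(54367200000000) = 13.735337
Multiply: SWL = 10 * 13.735337 = 137.35

137.35 dB


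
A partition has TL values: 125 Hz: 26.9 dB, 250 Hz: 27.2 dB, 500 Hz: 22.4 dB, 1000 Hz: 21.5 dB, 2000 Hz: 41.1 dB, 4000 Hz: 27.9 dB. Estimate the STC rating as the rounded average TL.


Given TL values at each frequency:
  125 Hz: 26.9 dB
  250 Hz: 27.2 dB
  500 Hz: 22.4 dB
  1000 Hz: 21.5 dB
  2000 Hz: 41.1 dB
  4000 Hz: 27.9 dB
Formula: STC ~ round(average of TL values)
Sum = 26.9 + 27.2 + 22.4 + 21.5 + 41.1 + 27.9 = 167.0
Average = 167.0 / 6 = 27.83
Rounded: 28

28


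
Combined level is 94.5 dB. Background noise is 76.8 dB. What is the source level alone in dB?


Given values:
  L_total = 94.5 dB, L_bg = 76.8 dB
Formula: L_source = 10 * log10(10^(L_total/10) - 10^(L_bg/10))
Convert to linear:
  10^(94.5/10) = 2818382931.2644
  10^(76.8/10) = 47863009.2323
Difference: 2818382931.2644 - 47863009.2323 = 2770519922.0321
L_source = 10 * log10(2770519922.0321) = 94.43

94.43 dB


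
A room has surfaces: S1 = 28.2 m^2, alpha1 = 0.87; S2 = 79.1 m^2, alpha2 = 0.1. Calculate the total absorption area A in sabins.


Given surfaces:
  Surface 1: 28.2 * 0.87 = 24.534
  Surface 2: 79.1 * 0.1 = 7.91
Formula: A = sum(Si * alpha_i)
A = 24.534 + 7.91
A = 32.44

32.44 sabins


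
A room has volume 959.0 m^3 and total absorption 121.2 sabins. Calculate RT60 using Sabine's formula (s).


Given values:
  V = 959.0 m^3
  A = 121.2 sabins
Formula: RT60 = 0.161 * V / A
Numerator: 0.161 * 959.0 = 154.399
RT60 = 154.399 / 121.2 = 1.274

1.274 s
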